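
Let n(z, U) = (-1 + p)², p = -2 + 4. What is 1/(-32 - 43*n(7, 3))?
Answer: -1/75 ≈ -0.013333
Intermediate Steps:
p = 2
n(z, U) = 1 (n(z, U) = (-1 + 2)² = 1² = 1)
1/(-32 - 43*n(7, 3)) = 1/(-32 - 43*1) = 1/(-32 - 43) = 1/(-75) = -1/75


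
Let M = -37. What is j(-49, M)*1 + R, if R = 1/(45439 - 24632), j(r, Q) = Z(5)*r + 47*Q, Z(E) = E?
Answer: -41281087/20807 ≈ -1984.0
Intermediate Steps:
j(r, Q) = 5*r + 47*Q
R = 1/20807 ≈ 4.8061e-5
j(-49, M)*1 + R = (5*(-49) + 47*(-37))*1 + 1/20807 = (-245 - 1739)*1 + 1/20807 = -1984*1 + 1/20807 = -1984 + 1/20807 = -41281087/20807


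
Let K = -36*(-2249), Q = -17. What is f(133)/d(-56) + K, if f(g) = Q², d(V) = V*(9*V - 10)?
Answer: 2330468065/28784 ≈ 80964.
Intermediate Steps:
d(V) = V*(-10 + 9*V)
f(g) = 289 (f(g) = (-17)² = 289)
K = 80964
f(133)/d(-56) + K = 289/((-56*(-10 + 9*(-56)))) + 80964 = 289/((-56*(-10 - 504))) + 80964 = 289/((-56*(-514))) + 80964 = 289/28784 + 80964 = 2330468065/28784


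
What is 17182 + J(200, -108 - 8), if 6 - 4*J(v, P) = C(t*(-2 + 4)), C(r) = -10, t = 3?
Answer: 17186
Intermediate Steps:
J(v, P) = 4 (J(v, P) = 3/2 - 1/4*(-10) = 3/2 + 5/2 = 4)
17182 + J(200, -108 - 8) = 17182 + 4 = 17186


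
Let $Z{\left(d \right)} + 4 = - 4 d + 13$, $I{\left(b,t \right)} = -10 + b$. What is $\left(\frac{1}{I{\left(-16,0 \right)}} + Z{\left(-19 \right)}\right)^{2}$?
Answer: $\frac{4879681}{676} \approx 7218.5$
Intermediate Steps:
$Z{\left(d \right)} = 9 - 4 d$ ($Z{\left(d \right)} = -4 - \left(-13 + 4 d\right) = 9 - 4 d$)
$\left(\frac{1}{I{\left(-16,0 \right)}} + Z{\left(-19 \right)}\right)^{2} = \left(\frac{1}{-10 - 16} + \left(9 - -76\right)\right)^{2} = \left(\frac{1}{-26} + \left(9 + 76\right)\right)^{2} = \left(- \frac{1}{26} + 85\right)^{2} = \left(\frac{2209}{26}\right)^{2} = \frac{4879681}{676}$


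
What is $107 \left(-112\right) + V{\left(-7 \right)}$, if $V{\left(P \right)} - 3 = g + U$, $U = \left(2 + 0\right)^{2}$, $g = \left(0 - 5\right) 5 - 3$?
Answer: $-12005$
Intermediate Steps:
$g = -28$ ($g = \left(-5\right) 5 - 3 = -25 - 3 = -28$)
$U = 4$ ($U = 2^{2} = 4$)
$V{\left(P \right)} = -21$ ($V{\left(P \right)} = 3 + \left(-28 + 4\right) = 3 - 24 = -21$)
$107 \left(-112\right) + V{\left(-7 \right)} = 107 \left(-112\right) - 21 = -11984 - 21 = -12005$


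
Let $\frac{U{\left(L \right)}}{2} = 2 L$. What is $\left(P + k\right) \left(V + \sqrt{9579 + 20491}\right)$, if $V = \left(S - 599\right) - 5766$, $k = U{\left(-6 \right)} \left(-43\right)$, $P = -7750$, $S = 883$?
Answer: $36828076 - 6718 \sqrt{30070} \approx 3.5663 \cdot 10^{7}$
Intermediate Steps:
$U{\left(L \right)} = 4 L$ ($U{\left(L \right)} = 2 \cdot 2 L = 4 L$)
$k = 1032$ ($k = 4 \left(-6\right) \left(-43\right) = \left(-24\right) \left(-43\right) = 1032$)
$V = -5482$ ($V = \left(883 - 599\right) - 5766 = 284 - 5766 = -5482$)
$\left(P + k\right) \left(V + \sqrt{9579 + 20491}\right) = \left(-7750 + 1032\right) \left(-5482 + \sqrt{9579 + 20491}\right) = - 6718 \left(-5482 + \sqrt{30070}\right) = 36828076 - 6718 \sqrt{30070}$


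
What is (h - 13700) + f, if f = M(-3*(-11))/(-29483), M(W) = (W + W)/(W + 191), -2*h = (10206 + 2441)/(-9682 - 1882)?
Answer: -18682843648227/1363765648 ≈ -13699.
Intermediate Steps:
h = 12647/23128 (h = -(10206 + 2441)/(2*(-9682 - 1882)) = -12647/(2*(-11564)) = -12647*(-1)/(2*11564) = -1/2*(-12647/11564) = 12647/23128 ≈ 0.54683)
M(W) = 2*W/(191 + W) (M(W) = (2*W)/(191 + W) = 2*W/(191 + W))
f = -33/3302096 (f = (2*(-3*(-11))/(191 - 3*(-11)))/(-29483) = (2*33/(191 + 33))*(-1/29483) = (2*33/224)*(-1/29483) = (2*33*(1/224))*(-1/29483) = (33/112)*(-1/29483) = -33/3302096 ≈ -9.9937e-6)
(h - 13700) + f = (12647/23128 - 13700) - 33/3302096 = -316840953/23128 - 33/3302096 = -18682843648227/1363765648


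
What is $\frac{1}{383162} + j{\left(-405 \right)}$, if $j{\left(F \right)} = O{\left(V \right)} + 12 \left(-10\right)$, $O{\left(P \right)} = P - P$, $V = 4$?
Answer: $- \frac{45979439}{383162} \approx -120.0$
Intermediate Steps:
$O{\left(P \right)} = 0$
$j{\left(F \right)} = -120$ ($j{\left(F \right)} = 0 + 12 \left(-10\right) = 0 - 120 = -120$)
$\frac{1}{383162} + j{\left(-405 \right)} = \frac{1}{383162} - 120 = - \frac{45979439}{383162}$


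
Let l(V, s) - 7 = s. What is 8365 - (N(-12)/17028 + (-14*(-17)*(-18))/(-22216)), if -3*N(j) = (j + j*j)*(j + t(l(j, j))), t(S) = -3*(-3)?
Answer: 5993094377/716466 ≈ 8364.8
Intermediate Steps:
l(V, s) = 7 + s
t(S) = 9
N(j) = -(9 + j)*(j + j**2)/3 (N(j) = -(j + j*j)*(j + 9)/3 = -(j + j**2)*(9 + j)/3 = -(9 + j)*(j + j**2)/3)
8365 - (N(-12)/17028 + (-14*(-17)*(-18))/(-22216)) = 8365 - (-1/3*(-12)*(9 + (-12)**2 + 10*(-12))/17028 + (-14*(-17)*(-18))/(-22216)) = 8365 - (-1/3*(-12)*(9 + 144 - 120)*(1/17028) + (238*(-18))*(-1/22216)) = 8365 - (-1/3*(-12)*33*(1/17028) - 4284*(-1/22216)) = 8365 - (132*(1/17028) + 1071/5554) = 8365 - (1/129 + 1071/5554) = 8365 - 1*143713/716466 = 8365 - 143713/716466 = 5993094377/716466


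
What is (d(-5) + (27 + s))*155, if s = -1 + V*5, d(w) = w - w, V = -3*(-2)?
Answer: 8680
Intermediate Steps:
V = 6
d(w) = 0
s = 29 (s = -1 + 6*5 = -1 + 30 = 29)
(d(-5) + (27 + s))*155 = (0 + (27 + 29))*155 = (0 + 56)*155 = 56*155 = 8680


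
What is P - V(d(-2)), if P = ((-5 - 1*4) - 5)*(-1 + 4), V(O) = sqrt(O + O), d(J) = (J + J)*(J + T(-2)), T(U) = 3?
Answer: -42 - 2*I*sqrt(2) ≈ -42.0 - 2.8284*I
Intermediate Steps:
d(J) = 2*J*(3 + J) (d(J) = (J + J)*(J + 3) = (2*J)*(3 + J) = 2*J*(3 + J))
V(O) = sqrt(2)*sqrt(O) (V(O) = sqrt(2*O) = sqrt(2)*sqrt(O))
P = -42 (P = ((-5 - 4) - 5)*3 = (-9 - 5)*3 = -14*3 = -42)
P - V(d(-2)) = -42 - sqrt(2)*sqrt(2*(-2)*(3 - 2)) = -42 - sqrt(2)*sqrt(2*(-2)*1) = -42 - sqrt(2)*sqrt(-4) = -42 - sqrt(2)*2*I = -42 - 2*I*sqrt(2)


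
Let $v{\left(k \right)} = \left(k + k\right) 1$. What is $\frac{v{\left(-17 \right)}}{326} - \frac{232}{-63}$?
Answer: $\frac{36745}{10269} \approx 3.5782$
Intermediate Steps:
$v{\left(k \right)} = 2 k$ ($v{\left(k \right)} = 2 k 1 = 2 k$)
$\frac{v{\left(-17 \right)}}{326} - \frac{232}{-63} = \frac{2 \left(-17\right)}{326} - \frac{232}{-63} = \left(-34\right) \frac{1}{326} - - \frac{232}{63} = - \frac{17}{163} + \frac{232}{63} = \frac{36745}{10269}$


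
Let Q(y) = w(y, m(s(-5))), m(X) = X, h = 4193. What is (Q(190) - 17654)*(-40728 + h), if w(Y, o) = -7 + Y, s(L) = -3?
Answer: 638302985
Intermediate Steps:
Q(y) = -7 + y
(Q(190) - 17654)*(-40728 + h) = ((-7 + 190) - 17654)*(-40728 + 4193) = (183 - 17654)*(-36535) = -17471*(-36535) = 638302985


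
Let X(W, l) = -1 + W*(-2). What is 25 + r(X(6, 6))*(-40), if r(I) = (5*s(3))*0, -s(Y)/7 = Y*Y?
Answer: 25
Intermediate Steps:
X(W, l) = -1 - 2*W
s(Y) = -7*Y² (s(Y) = -7*Y*Y = -7*Y²)
r(I) = 0 (r(I) = (5*(-7*3²))*0 = (5*(-7*9))*0 = (5*(-63))*0 = -315*0 = 0)
25 + r(X(6, 6))*(-40) = 25 + 0*(-40) = 25 + 0 = 25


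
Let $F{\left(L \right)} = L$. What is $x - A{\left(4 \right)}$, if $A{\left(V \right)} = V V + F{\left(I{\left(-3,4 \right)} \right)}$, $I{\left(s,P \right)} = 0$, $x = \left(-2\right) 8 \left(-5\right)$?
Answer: $64$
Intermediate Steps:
$x = 80$ ($x = \left(-16\right) \left(-5\right) = 80$)
$A{\left(V \right)} = V^{2}$ ($A{\left(V \right)} = V V + 0 = V^{2} + 0 = V^{2}$)
$x - A{\left(4 \right)} = 80 - 4^{2} = 80 - 16 = 64$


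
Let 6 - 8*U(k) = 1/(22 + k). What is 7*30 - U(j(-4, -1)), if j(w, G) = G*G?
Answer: 38503/184 ≈ 209.26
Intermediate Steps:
j(w, G) = G**2
U(k) = 3/4 - 1/(8*(22 + k))
7*30 - U(j(-4, -1)) = 7*30 - (131 + 6*(-1)**2)/(8*(22 + (-1)**2)) = 210 - (131 + 6*1)/(8*(22 + 1)) = 210 - (131 + 6)/(8*23) = 210 - 137/(8*23) = 210 - 1*137/184 = 210 - 137/184 = 38503/184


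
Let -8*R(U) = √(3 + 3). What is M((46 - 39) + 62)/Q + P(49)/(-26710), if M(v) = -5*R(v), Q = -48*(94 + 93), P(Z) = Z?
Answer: -49/26710 - 5*√6/71808 ≈ -0.0020051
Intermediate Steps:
R(U) = -√6/8 (R(U) = -√(3 + 3)/8 = -√6/8)
Q = -8976 (Q = -48*187 = -8976)
M(v) = 5*√6/8 (M(v) = -(-5)*√6/8 = 5*√6/8)
M((46 - 39) + 62)/Q + P(49)/(-26710) = (5*√6/8)/(-8976) + 49/(-26710) = (5*√6/8)*(-1/8976) + 49*(-1/26710) = -5*√6/71808 - 49/26710 = -49/26710 - 5*√6/71808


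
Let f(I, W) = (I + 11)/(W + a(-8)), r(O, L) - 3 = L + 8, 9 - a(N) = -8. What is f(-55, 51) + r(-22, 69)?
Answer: 1349/17 ≈ 79.353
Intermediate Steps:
a(N) = 17 (a(N) = 9 - 1*(-8) = 9 + 8 = 17)
r(O, L) = 11 + L (r(O, L) = 3 + (L + 8) = 3 + (8 + L) = 11 + L)
f(I, W) = (11 + I)/(17 + W) (f(I, W) = (I + 11)/(W + 17) = (11 + I)/(17 + W))
f(-55, 51) + r(-22, 69) = (11 - 55)/(17 + 51) + (11 + 69) = -44/68 + 80 = (1/68)*(-44) + 80 = -11/17 + 80 = 1349/17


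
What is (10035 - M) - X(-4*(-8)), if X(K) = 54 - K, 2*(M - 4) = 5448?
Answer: 7285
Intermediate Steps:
M = 2728 (M = 4 + (½)*5448 = 4 + 2724 = 2728)
(10035 - M) - X(-4*(-8)) = (10035 - 1*2728) - (54 - (-4)*(-8)) = (10035 - 2728) - (54 - 1*32) = 7307 - (54 - 32) = 7307 - 1*22 = 7307 - 22 = 7285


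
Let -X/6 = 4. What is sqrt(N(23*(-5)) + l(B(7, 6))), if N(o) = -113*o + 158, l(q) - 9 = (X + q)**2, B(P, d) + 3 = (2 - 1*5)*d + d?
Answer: sqrt(14683) ≈ 121.17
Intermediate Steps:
X = -24 (X = -6*4 = -24)
B(P, d) = -3 - 2*d (B(P, d) = -3 + ((2 - 1*5)*d + d) = -3 + ((2 - 5)*d + d) = -3 + (-3*d + d) = -3 - 2*d)
l(q) = 9 + (-24 + q)**2
N(o) = 158 - 113*o
sqrt(N(23*(-5)) + l(B(7, 6))) = sqrt((158 - 2599*(-5)) + (9 + (-24 + (-3 - 2*6))**2)) = sqrt((158 - 113*(-115)) + (9 + (-24 + (-3 - 12))**2)) = sqrt((158 + 12995) + (9 + (-24 - 15)**2)) = sqrt(13153 + (9 + (-39)**2)) = sqrt(13153 + (9 + 1521)) = sqrt(13153 + 1530) = sqrt(14683)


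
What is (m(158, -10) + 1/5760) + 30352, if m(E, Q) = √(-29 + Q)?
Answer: 174827521/5760 + I*√39 ≈ 30352.0 + 6.245*I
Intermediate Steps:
(m(158, -10) + 1/5760) + 30352 = (√(-29 - 10) + 1/5760) + 30352 = (√(-39) + 1/5760) + 30352 = (I*√39 + 1/5760) + 30352 = (1/5760 + I*√39) + 30352 = 174827521/5760 + I*√39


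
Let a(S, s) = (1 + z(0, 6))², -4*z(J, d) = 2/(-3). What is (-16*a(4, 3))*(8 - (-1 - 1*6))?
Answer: -980/3 ≈ -326.67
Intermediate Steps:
z(J, d) = ⅙ (z(J, d) = -1/(2*(-3)) = -(-1)/(2*3) = -¼*(-⅔) = ⅙)
a(S, s) = 49/36 (a(S, s) = (1 + ⅙)² = (7/6)² = 49/36)
(-16*a(4, 3))*(8 - (-1 - 1*6)) = (-16*49/36)*(8 - (-1 - 1*6)) = -196*(8 - (-1 - 6))/9 = -196*(8 - 1*(-7))/9 = -196*(8 + 7)/9 = -196/9*15 = -980/3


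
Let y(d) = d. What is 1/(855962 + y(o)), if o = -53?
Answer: 1/855909 ≈ 1.1683e-6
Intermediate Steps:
1/(855962 + y(o)) = 1/(855962 - 53) = 1/855909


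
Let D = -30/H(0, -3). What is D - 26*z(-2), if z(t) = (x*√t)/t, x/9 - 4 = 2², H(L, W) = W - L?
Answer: 10 + 936*I*√2 ≈ 10.0 + 1323.7*I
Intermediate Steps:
x = 72 (x = 36 + 9*2² = 36 + 9*4 = 36 + 36 = 72)
z(t) = 72/√t (z(t) = (72*√t)/t = 72/√t)
D = 10 (D = -30/(-3 - 1*0) = -30/(-3 + 0) = -30/(-3) = -30*(-⅓) = 10)
D - 26*z(-2) = 10 - 1872/√(-2) = 10 - 1872*(-I*√2/2) = 10 - (-936)*I*√2 = 10 + 936*I*√2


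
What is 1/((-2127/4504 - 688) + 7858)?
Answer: 4504/32291553 ≈ 0.00013948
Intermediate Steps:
1/((-2127/4504 - 688) + 7858) = 1/(-3100879/4504 + 7858) = 1/(32291553/4504) = 4504/32291553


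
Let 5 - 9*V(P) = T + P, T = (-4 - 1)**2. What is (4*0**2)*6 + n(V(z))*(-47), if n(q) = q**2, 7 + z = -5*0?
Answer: -7943/81 ≈ -98.062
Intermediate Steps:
T = 25 (T = (-5)**2 = 25)
z = -7 (z = -7 - 5*0 = -7 + 0 = -7)
V(P) = -20/9 - P/9 (V(P) = 5/9 - (25 + P)/9 = 5/9 + (-25/9 - P/9) = -20/9 - P/9)
(4*0**2)*6 + n(V(z))*(-47) = (4*0**2)*6 + (-20/9 - 1/9*(-7))**2*(-47) = (4*0)*6 + (-20/9 + 7/9)**2*(-47) = 0*6 + (-13/9)**2*(-47) = 0 + (169/81)*(-47) = 0 - 7943/81 = -7943/81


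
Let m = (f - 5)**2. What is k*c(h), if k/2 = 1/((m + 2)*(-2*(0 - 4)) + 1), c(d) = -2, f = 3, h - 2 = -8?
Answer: -4/49 ≈ -0.081633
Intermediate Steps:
h = -6 (h = 2 - 8 = -6)
m = 4 (m = (3 - 5)**2 = (-2)**2 = 4)
k = 2/49 (k = 2/((4 + 2)*(-2*(0 - 4)) + 1) = 2/(6*(-2*(-4)) + 1) = 2/(6*8 + 1) = 2/(48 + 1) = 2/49 ≈ 0.040816)
k*c(h) = (2/49)*(-2) = -4/49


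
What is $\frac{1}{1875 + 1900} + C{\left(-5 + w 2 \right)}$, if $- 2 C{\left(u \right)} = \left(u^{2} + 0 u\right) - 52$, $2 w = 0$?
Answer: $\frac{101927}{7550} \approx 13.5$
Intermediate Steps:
$w = 0$ ($w = \frac{1}{2} \cdot 0 = 0$)
$C{\left(u \right)} = 26 - \frac{u^{2}}{2}$ ($C{\left(u \right)} = - \frac{\left(u^{2} + 0 u\right) - 52}{2} = - \frac{\left(u^{2} + 0\right) - 52}{2} = - \frac{u^{2} - 52}{2} = - \frac{-52 + u^{2}}{2} = 26 - \frac{u^{2}}{2}$)
$\frac{1}{1875 + 1900} + C{\left(-5 + w 2 \right)} = \frac{1}{1875 + 1900} + \left(26 - \frac{\left(-5 + 0 \cdot 2\right)^{2}}{2}\right) = \frac{1}{3775} + \left(26 - \frac{\left(-5 + 0\right)^{2}}{2}\right) = \frac{1}{3775} + \left(26 - \frac{\left(-5\right)^{2}}{2}\right) = \frac{1}{3775} + \left(26 - \frac{25}{2}\right) = \frac{1}{3775} + \frac{27}{2} = \frac{101927}{7550}$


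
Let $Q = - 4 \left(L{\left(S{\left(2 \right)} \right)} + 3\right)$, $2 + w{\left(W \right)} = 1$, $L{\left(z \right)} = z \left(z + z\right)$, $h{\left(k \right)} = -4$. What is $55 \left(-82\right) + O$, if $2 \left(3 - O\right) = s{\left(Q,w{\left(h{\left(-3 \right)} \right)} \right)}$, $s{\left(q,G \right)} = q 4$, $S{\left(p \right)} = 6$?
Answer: $-3907$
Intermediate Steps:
$L{\left(z \right)} = 2 z^{2}$ ($L{\left(z \right)} = z 2 z = 2 z^{2}$)
$w{\left(W \right)} = -1$ ($w{\left(W \right)} = -2 + 1 = -1$)
$Q = -300$ ($Q = - 4 \left(2 \cdot 6^{2} + 3\right) = - 4 \left(2 \cdot 36 + 3\right) = - 4 \left(72 + 3\right) = \left(-4\right) 75 = -300$)
$s{\left(q,G \right)} = 4 q$
$O = 603$ ($O = 3 - \frac{4 \left(-300\right)}{2} = 3 - -600 = 3 + 600 = 603$)
$55 \left(-82\right) + O = 55 \left(-82\right) + 603 = -4510 + 603 = -3907$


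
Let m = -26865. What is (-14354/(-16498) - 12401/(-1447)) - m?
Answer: 320781461063/11936303 ≈ 26874.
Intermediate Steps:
(-14354/(-16498) - 12401/(-1447)) - m = (-14354/(-16498) - 12401/(-1447)) - 1*(-26865) = (-14354*(-1/16498) - 12401*(-1/1447)) + 26865 = (7177/8249 + 12401/1447) + 26865 = 112680968/11936303 + 26865 = 320781461063/11936303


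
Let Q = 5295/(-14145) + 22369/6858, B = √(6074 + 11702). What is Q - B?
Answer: 18673093/6467094 - 4*√1111 ≈ -130.44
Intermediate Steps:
B = 4*√1111 (B = √17776 = 4*√1111 ≈ 133.33)
Q = 18673093/6467094 (Q = 5295*(-1/14145) + 22369*(1/6858) = -353/943 + 22369/6858 = 18673093/6467094 ≈ 2.8874)
Q - B = 18673093/6467094 - 4*√1111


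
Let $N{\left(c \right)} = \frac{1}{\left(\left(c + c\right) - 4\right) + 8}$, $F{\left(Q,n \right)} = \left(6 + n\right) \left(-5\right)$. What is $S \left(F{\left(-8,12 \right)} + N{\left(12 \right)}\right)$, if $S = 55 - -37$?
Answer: $- \frac{57937}{7} \approx -8276.7$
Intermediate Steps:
$F{\left(Q,n \right)} = -30 - 5 n$
$S = 92$ ($S = 55 + 37 = 92$)
$N{\left(c \right)} = \frac{1}{4 + 2 c}$ ($N{\left(c \right)} = \frac{1}{\left(2 c - 4\right) + 8} = \frac{1}{\left(-4 + 2 c\right) + 8} = \frac{1}{4 + 2 c}$)
$S \left(F{\left(-8,12 \right)} + N{\left(12 \right)}\right) = 92 \left(\left(-30 - 60\right) + \frac{1}{2 \left(2 + 12\right)}\right) = 92 \left(\left(-30 - 60\right) + \frac{1}{2 \cdot 14}\right) = 92 \left(-90 + \frac{1}{2} \cdot \frac{1}{14}\right) = 92 \left(-90 + \frac{1}{28}\right) = 92 \left(- \frac{2519}{28}\right) = - \frac{57937}{7}$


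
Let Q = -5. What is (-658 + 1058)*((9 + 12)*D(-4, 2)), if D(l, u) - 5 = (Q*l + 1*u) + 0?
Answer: 226800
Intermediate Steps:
D(l, u) = 5 + u - 5*l (D(l, u) = 5 + ((-5*l + 1*u) + 0) = 5 + ((-5*l + u) + 0) = 5 + ((u - 5*l) + 0) = 5 + (u - 5*l) = 5 + u - 5*l)
(-658 + 1058)*((9 + 12)*D(-4, 2)) = (-658 + 1058)*((9 + 12)*(5 + 2 - 5*(-4))) = 400*(21*(5 + 2 + 20)) = 400*(21*27) = 400*567 = 226800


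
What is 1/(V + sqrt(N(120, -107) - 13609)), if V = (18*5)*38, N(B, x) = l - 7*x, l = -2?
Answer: 1710/5854631 - I*sqrt(12862)/11709262 ≈ 0.00029208 - 9.6856e-6*I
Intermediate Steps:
N(B, x) = -2 - 7*x
V = 3420 (V = 90*38 = 3420)
1/(V + sqrt(N(120, -107) - 13609)) = 1/(3420 + sqrt((-2 - 7*(-107)) - 13609)) = 1/(3420 + sqrt((-2 + 749) - 13609)) = 1/(3420 + sqrt(747 - 13609)) = 1/(3420 + sqrt(-12862)) = 1/(3420 + I*sqrt(12862))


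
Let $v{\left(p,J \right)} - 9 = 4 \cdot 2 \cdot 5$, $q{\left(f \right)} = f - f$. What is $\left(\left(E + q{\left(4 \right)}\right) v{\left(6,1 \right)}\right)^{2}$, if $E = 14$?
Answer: $470596$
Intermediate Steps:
$q{\left(f \right)} = 0$
$v{\left(p,J \right)} = 49$ ($v{\left(p,J \right)} = 9 + 4 \cdot 2 \cdot 5 = 9 + 8 \cdot 5 = 9 + 40 = 49$)
$\left(\left(E + q{\left(4 \right)}\right) v{\left(6,1 \right)}\right)^{2} = \left(\left(14 + 0\right) 49\right)^{2} = \left(14 \cdot 49\right)^{2} = 686^{2} = 470596$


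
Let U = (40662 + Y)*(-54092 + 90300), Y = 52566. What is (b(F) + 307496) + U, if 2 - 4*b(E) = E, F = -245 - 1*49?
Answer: 3375906994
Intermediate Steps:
F = -294 (F = -245 - 49 = -294)
b(E) = ½ - E/4
U = 3375599424 (U = (40662 + 52566)*(-54092 + 90300) = 93228*36208 = 3375599424)
(b(F) + 307496) + U = ((½ - ¼*(-294)) + 307496) + 3375599424 = ((½ + 147/2) + 307496) + 3375599424 = (74 + 307496) + 3375599424 = 307570 + 3375599424 = 3375906994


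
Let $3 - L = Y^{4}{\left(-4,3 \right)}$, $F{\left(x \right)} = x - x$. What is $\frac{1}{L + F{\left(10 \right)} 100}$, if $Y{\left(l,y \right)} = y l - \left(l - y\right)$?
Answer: $- \frac{1}{622} \approx -0.0016077$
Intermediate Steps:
$F{\left(x \right)} = 0$
$Y{\left(l,y \right)} = y - l + l y$ ($Y{\left(l,y \right)} = l y - \left(l - y\right) = y - l + l y$)
$L = -622$ ($L = 3 - \left(3 - -4 - 12\right)^{4} = 3 - \left(3 + 4 - 12\right)^{4} = 3 - \left(-5\right)^{4} = 3 - 625 = -622$)
$\frac{1}{L + F{\left(10 \right)} 100} = \frac{1}{-622 + 0 \cdot 100} = \frac{1}{-622 + 0} = \frac{1}{-622} = - \frac{1}{622}$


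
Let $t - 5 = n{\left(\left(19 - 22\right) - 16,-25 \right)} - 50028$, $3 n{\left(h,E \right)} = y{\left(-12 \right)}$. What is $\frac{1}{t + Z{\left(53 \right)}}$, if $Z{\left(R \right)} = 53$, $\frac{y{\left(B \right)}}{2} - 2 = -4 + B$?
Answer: $- \frac{3}{149938} \approx -2.0008 \cdot 10^{-5}$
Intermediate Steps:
$y{\left(B \right)} = -4 + 2 B$ ($y{\left(B \right)} = 4 + 2 \left(-4 + B\right) = 4 + \left(-8 + 2 B\right) = -4 + 2 B$)
$n{\left(h,E \right)} = - \frac{28}{3}$ ($n{\left(h,E \right)} = \frac{-4 + 2 \left(-12\right)}{3} = \frac{-4 - 24}{3} = \frac{1}{3} \left(-28\right) = - \frac{28}{3}$)
$t = - \frac{150097}{3}$ ($t = 5 - \frac{150112}{3} = - \frac{150097}{3} \approx -50032.0$)
$\frac{1}{t + Z{\left(53 \right)}} = \frac{1}{- \frac{150097}{3} + 53} = \frac{1}{- \frac{149938}{3}} = - \frac{3}{149938}$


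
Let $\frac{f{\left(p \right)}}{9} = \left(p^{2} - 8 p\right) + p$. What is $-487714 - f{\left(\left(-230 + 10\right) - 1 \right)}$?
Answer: $-941206$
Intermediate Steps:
$f{\left(p \right)} = - 63 p + 9 p^{2}$ ($f{\left(p \right)} = 9 \left(\left(p^{2} - 8 p\right) + p\right) = 9 \left(p^{2} - 7 p\right) = - 63 p + 9 p^{2}$)
$-487714 - f{\left(\left(-230 + 10\right) - 1 \right)} = -487714 - 9 \left(\left(-230 + 10\right) - 1\right) \left(-7 + \left(\left(-230 + 10\right) - 1\right)\right) = -487714 - 9 \left(-220 - 1\right) \left(-7 - 221\right) = -487714 - 9 \left(-221\right) \left(-7 - 221\right) = -487714 - 9 \left(-221\right) \left(-228\right) = -487714 - 453492 = -941206$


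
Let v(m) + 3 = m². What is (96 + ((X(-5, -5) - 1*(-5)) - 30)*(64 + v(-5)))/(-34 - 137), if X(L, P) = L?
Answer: 276/19 ≈ 14.526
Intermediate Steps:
v(m) = -3 + m²
(96 + ((X(-5, -5) - 1*(-5)) - 30)*(64 + v(-5)))/(-34 - 137) = (96 + ((-5 - 1*(-5)) - 30)*(64 + (-3 + (-5)²)))/(-34 - 137) = (96 + ((-5 + 5) - 30)*(64 + (-3 + 25)))/(-171) = (96 + (0 - 30)*(64 + 22))*(-1/171) = (96 - 30*86)*(-1/171) = (96 - 2580)*(-1/171) = -2484*(-1/171) = 276/19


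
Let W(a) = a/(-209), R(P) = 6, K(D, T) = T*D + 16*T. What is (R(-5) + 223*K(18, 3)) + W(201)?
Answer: 4754967/209 ≈ 22751.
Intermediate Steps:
K(D, T) = 16*T + D*T (K(D, T) = D*T + 16*T = 16*T + D*T)
W(a) = -a/209 (W(a) = a*(-1/209) = -a/209)
(R(-5) + 223*K(18, 3)) + W(201) = (6 + 223*(3*(16 + 18))) - 1/209*201 = (6 + 223*(3*34)) - 201/209 = (6 + 223*102) - 201/209 = (6 + 22746) - 201/209 = 22752 - 201/209 = 4754967/209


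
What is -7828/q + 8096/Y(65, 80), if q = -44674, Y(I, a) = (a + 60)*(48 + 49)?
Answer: 8356874/10833445 ≈ 0.77140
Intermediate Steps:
Y(I, a) = 5820 + 97*a (Y(I, a) = (60 + a)*97 = 5820 + 97*a)
-7828/q + 8096/Y(65, 80) = -7828/(-44674) + 8096/(5820 + 97*80) = -7828*(-1/44674) + 8096/(5820 + 7760) = 3914/22337 + 8096/13580 = 3914/22337 + 8096*(1/13580) = 3914/22337 + 2024/3395 = 8356874/10833445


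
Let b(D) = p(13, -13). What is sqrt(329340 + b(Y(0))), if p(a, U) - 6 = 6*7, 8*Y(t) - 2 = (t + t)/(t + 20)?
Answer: 2*sqrt(82347) ≈ 573.92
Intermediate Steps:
Y(t) = 1/4 + t/(4*(20 + t)) (Y(t) = 1/4 + ((t + t)/(t + 20))/8 = 1/4 + ((2*t)/(20 + t))/8 = 1/4 + (2*t/(20 + t))/8 = 1/4 + t/(4*(20 + t)))
p(a, U) = 48 (p(a, U) = 6 + 6*7 = 6 + 42 = 48)
b(D) = 48
sqrt(329340 + b(Y(0))) = sqrt(329340 + 48) = sqrt(329388) = 2*sqrt(82347)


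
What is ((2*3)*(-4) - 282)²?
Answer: 93636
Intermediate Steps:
((2*3)*(-4) - 282)² = (6*(-4) - 282)² = (-24 - 282)² = (-306)² = 93636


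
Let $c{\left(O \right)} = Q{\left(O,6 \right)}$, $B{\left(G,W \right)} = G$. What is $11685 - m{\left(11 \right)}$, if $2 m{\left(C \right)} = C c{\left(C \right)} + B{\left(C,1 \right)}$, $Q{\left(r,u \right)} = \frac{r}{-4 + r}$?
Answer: $\frac{81696}{7} \approx 11671.0$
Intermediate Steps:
$c{\left(O \right)} = \frac{O}{-4 + O}$
$m{\left(C \right)} = \frac{C}{2} + \frac{C^{2}}{2 \left(-4 + C\right)}$ ($m{\left(C \right)} = \frac{C \frac{C}{-4 + C} + C}{2} = \frac{\frac{C^{2}}{-4 + C} + C}{2} = \frac{C + \frac{C^{2}}{-4 + C}}{2} = \frac{C}{2} + \frac{C^{2}}{2 \left(-4 + C\right)}$)
$11685 - m{\left(11 \right)} = 11685 - \frac{11 \left(-2 + 11\right)}{-4 + 11} = 11685 - 11 \cdot \frac{1}{7} \cdot 9 = 11685 - \frac{99}{7} = \frac{81696}{7}$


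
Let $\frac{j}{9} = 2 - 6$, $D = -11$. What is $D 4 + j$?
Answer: $-80$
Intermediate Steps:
$j = -36$ ($j = 9 \left(2 - 6\right) = 9 \left(-4\right) = -36$)
$D 4 + j = \left(-11\right) 4 - 36 = -44 - 36 = -80$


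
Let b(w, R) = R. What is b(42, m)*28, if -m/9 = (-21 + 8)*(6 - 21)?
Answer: -49140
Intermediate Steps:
m = -1755 (m = -9*(-21 + 8)*(6 - 21) = -(-117)*(-15) = -9*195 = -1755)
b(42, m)*28 = -1755*28 = -49140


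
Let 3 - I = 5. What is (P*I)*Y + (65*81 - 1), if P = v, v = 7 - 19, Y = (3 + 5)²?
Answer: 6800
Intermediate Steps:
Y = 64 (Y = 8² = 64)
v = -12
P = -12
I = -2 (I = 3 - 1*5 = 3 - 5 = -2)
(P*I)*Y + (65*81 - 1) = -12*(-2)*64 + (65*81 - 1) = 24*64 + (5265 - 1) = 1536 + 5264 = 6800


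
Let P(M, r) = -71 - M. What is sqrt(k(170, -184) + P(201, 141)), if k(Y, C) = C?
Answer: 2*I*sqrt(114) ≈ 21.354*I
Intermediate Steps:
sqrt(k(170, -184) + P(201, 141)) = sqrt(-184 + (-71 - 1*201)) = sqrt(-184 + (-71 - 201)) = sqrt(-184 - 272) = sqrt(-456) = 2*I*sqrt(114)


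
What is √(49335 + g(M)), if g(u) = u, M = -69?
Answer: 3*√5474 ≈ 221.96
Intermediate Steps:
√(49335 + g(M)) = √(49335 - 69) = √49266 = 3*√5474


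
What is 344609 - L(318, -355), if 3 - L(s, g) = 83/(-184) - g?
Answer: 63472741/184 ≈ 3.4496e+5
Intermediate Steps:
L(s, g) = 635/184 + g (L(s, g) = 3 - (83/(-184) - g) = 3 - (83*(-1/184) - g) = 3 - (-83/184 - g) = 3 + (83/184 + g) = 635/184 + g)
344609 - L(318, -355) = 344609 - (635/184 - 355) = 344609 - 1*(-64685/184) = 344609 + 64685/184 = 63472741/184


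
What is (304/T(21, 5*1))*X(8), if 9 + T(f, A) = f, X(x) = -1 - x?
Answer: -228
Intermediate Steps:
T(f, A) = -9 + f
(304/T(21, 5*1))*X(8) = (304/(-9 + 21))*(-1 - 1*8) = (304/12)*(-1 - 8) = (304*(1/12))*(-9) = (76/3)*(-9) = -228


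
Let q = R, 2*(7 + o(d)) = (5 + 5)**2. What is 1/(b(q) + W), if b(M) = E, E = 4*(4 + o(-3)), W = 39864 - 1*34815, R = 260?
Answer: 1/5237 ≈ 0.00019095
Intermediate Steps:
o(d) = 43 (o(d) = -7 + (5 + 5)**2/2 = -7 + (1/2)*10**2 = -7 + (1/2)*100 = -7 + 50 = 43)
q = 260
W = 5049 (W = 39864 - 34815 = 5049)
E = 188 (E = 4*(4 + 43) = 4*47 = 188)
b(M) = 188
1/(b(q) + W) = 1/(188 + 5049) = 1/5237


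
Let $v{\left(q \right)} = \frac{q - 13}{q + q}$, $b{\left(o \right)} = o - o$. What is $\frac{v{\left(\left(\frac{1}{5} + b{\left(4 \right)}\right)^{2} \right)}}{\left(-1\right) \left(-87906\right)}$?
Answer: $- \frac{27}{14651} \approx -0.0018429$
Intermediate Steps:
$b{\left(o \right)} = 0$
$v{\left(q \right)} = \frac{-13 + q}{2 q}$
$\frac{v{\left(\left(\frac{1}{5} + b{\left(4 \right)}\right)^{2} \right)}}{\left(-1\right) \left(-87906\right)} = \frac{\frac{1}{2} \frac{1}{\left(\frac{1}{5} + 0\right)^{2}} \left(-13 + \left(\frac{1}{5} + 0\right)^{2}\right)}{\left(-1\right) \left(-87906\right)} = \frac{\frac{1}{2} \frac{1}{\left(\frac{1}{5} + 0\right)^{2}} \left(-13 + \left(\frac{1}{5} + 0\right)^{2}\right)}{87906} = \frac{-13 + \left(\frac{1}{5}\right)^{2}}{2 \left(\frac{1}{5}\right)^{2}} \cdot \frac{1}{87906} = \frac{\frac{1}{\frac{1}{25}} \left(-13 + \frac{1}{25}\right)}{2} \cdot \frac{1}{87906} = \frac{1}{2} \cdot 25 \left(- \frac{324}{25}\right) \frac{1}{87906} = \left(-162\right) \frac{1}{87906} = - \frac{27}{14651}$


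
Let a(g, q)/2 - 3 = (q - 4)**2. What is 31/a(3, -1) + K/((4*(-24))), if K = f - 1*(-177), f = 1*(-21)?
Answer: -15/14 ≈ -1.0714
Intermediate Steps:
f = -21
a(g, q) = 6 + 2*(-4 + q)**2 (a(g, q) = 6 + 2*(q - 4)**2 = 6 + 2*(-4 + q)**2)
K = 156 (K = -21 - 1*(-177) = -21 + 177 = 156)
31/a(3, -1) + K/((4*(-24))) = 31/(6 + 2*(-4 - 1)**2) + 156/((4*(-24))) = 31/(6 + 2*(-5)**2) + 156/(-96) = 31/(6 + 2*25) + 156*(-1/96) = 31/(6 + 50) - 13/8 = 31/56 - 13/8 = -15/14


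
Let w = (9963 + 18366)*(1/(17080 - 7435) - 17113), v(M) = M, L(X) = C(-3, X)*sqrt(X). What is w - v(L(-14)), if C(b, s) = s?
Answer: -1558613269612/3215 + 14*I*sqrt(14) ≈ -4.8479e+8 + 52.383*I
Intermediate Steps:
L(X) = X**(3/2) (L(X) = X*sqrt(X) = X**(3/2))
w = -1558613269612/3215 (w = 28329*(1/9645 - 17113) = 28329*(-165054884/9645) = -1558613269612/3215 ≈ -4.8479e+8)
w - v(L(-14)) = -1558613269612/3215 - (-14)**(3/2) = -1558613269612/3215 - (-14)*I*sqrt(14) = -1558613269612/3215 + 14*I*sqrt(14)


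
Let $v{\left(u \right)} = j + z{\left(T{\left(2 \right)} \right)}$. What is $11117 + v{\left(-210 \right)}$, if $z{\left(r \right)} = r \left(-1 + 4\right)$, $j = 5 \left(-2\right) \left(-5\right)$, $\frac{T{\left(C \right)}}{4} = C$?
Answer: $11191$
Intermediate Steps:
$T{\left(C \right)} = 4 C$
$j = 50$ ($j = \left(-10\right) \left(-5\right) = 50$)
$z{\left(r \right)} = 3 r$ ($z{\left(r \right)} = r 3 = 3 r$)
$v{\left(u \right)} = 74$ ($v{\left(u \right)} = 50 + 3 \cdot 4 \cdot 2 = 50 + 3 \cdot 8 = 50 + 24 = 74$)
$11117 + v{\left(-210 \right)} = 11117 + 74 = 11191$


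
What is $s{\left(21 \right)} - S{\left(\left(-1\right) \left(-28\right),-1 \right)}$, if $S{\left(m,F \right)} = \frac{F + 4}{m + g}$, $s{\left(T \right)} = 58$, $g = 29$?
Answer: $\frac{1101}{19} \approx 57.947$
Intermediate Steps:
$S{\left(m,F \right)} = \frac{4 + F}{29 + m}$ ($S{\left(m,F \right)} = \frac{F + 4}{m + 29} = \frac{4 + F}{29 + m}$)
$s{\left(21 \right)} - S{\left(\left(-1\right) \left(-28\right),-1 \right)} = 58 - \frac{4 - 1}{29 - -28} = 58 - \frac{1}{29 + 28} \cdot 3 = 58 - \frac{1}{57} \cdot 3 = 58 - \frac{1}{19} = \frac{1101}{19}$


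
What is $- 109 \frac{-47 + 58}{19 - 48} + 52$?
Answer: $\frac{2707}{29} \approx 93.345$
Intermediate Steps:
$- 109 \frac{-47 + 58}{19 - 48} + 52 = - 109 \frac{11}{-29} + 52 = - 109 \cdot 11 \left(- \frac{1}{29}\right) + 52 = \left(-109\right) \left(- \frac{11}{29}\right) + 52 = \frac{1199}{29} + 52 = \frac{2707}{29}$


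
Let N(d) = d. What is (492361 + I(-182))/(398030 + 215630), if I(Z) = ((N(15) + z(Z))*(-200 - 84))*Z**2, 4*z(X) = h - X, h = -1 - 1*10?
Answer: -542774363/613660 ≈ -884.49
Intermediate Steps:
h = -11 (h = -1 - 10 = -11)
z(X) = -11/4 - X/4 (z(X) = (-11 - X)/4 = -11/4 - X/4)
I(Z) = Z**2*(-3479 + 71*Z) (I(Z) = ((15 + (-11/4 - Z/4))*(-200 - 84))*Z**2 = ((49/4 - Z/4)*(-284))*Z**2 = (-3479 + 71*Z)*Z**2 = Z**2*(-3479 + 71*Z))
(492361 + I(-182))/(398030 + 215630) = (492361 + 71*(-182)**2*(-49 - 182))/(398030 + 215630) = (492361 + 71*33124*(-231))/613660 = (492361 - 543266724)*(1/613660) = -542774363*1/613660 = -542774363/613660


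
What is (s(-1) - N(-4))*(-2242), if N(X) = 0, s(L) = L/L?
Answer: -2242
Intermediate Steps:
s(L) = 1
(s(-1) - N(-4))*(-2242) = (1 - 1*0)*(-2242) = (1 + 0)*(-2242) = 1*(-2242) = -2242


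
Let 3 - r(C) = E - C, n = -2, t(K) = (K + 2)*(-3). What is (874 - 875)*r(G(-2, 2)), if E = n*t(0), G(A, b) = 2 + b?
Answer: 5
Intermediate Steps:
t(K) = -6 - 3*K (t(K) = (2 + K)*(-3) = -6 - 3*K)
E = 12 (E = -2*(-6 - 3*0) = -2*(-6 + 0) = -2*(-6) = 12)
r(C) = -9 + C (r(C) = 3 - (12 - C) = 3 + (-12 + C) = -9 + C)
(874 - 875)*r(G(-2, 2)) = (874 - 875)*(-9 + (2 + 2)) = -(-9 + 4) = -1*(-5) = 5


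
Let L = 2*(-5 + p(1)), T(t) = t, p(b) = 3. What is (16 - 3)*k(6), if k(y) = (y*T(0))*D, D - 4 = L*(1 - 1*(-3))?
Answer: 0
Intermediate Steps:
L = -4 (L = 2*(-5 + 3) = 2*(-2) = -4)
D = -12 (D = 4 - 4*(1 - 1*(-3)) = 4 - 4*(1 + 3) = 4 - 4*4 = 4 - 16 = -12)
k(y) = 0 (k(y) = (y*0)*(-12) = 0*(-12) = 0)
(16 - 3)*k(6) = (16 - 3)*0 = 13*0 = 0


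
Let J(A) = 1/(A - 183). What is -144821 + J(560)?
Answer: -54597516/377 ≈ -1.4482e+5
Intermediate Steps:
J(A) = 1/(-183 + A)
-144821 + J(560) = -144821 + 1/(-183 + 560) = -144821 + 1/377 = -54597516/377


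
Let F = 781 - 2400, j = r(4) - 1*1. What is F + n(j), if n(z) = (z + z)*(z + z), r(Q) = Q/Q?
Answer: -1619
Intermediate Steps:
r(Q) = 1
j = 0 (j = 1 - 1*1 = 1 - 1 = 0)
n(z) = 4*z² (n(z) = (2*z)*(2*z) = 4*z²)
F = -1619
F + n(j) = -1619 + 4*0² = -1619 + 4*0 = -1619 + 0 = -1619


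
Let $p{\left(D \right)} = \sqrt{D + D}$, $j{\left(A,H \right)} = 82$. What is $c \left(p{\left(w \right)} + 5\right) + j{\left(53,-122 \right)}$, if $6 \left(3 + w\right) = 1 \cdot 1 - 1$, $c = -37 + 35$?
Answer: $72 - 2 i \sqrt{6} \approx 72.0 - 4.899 i$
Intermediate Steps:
$c = -2$
$w = -3$ ($w = -3 + \frac{1 \cdot 1 - 1}{6} = -3 + \frac{1 - 1}{6} = -3 + \frac{1}{6} \cdot 0 = -3 + 0 = -3$)
$p{\left(D \right)} = \sqrt{2} \sqrt{D}$ ($p{\left(D \right)} = \sqrt{2 D} = \sqrt{2} \sqrt{D}$)
$c \left(p{\left(w \right)} + 5\right) + j{\left(53,-122 \right)} = - 2 \left(\sqrt{2} \sqrt{-3} + 5\right) + 82 = - 2 \left(\sqrt{2} i \sqrt{3} + 5\right) + 82 = - 2 \left(i \sqrt{6} + 5\right) + 82 = - 2 \left(5 + i \sqrt{6}\right) + 82 = \left(-10 - 2 i \sqrt{6}\right) + 82 = 72 - 2 i \sqrt{6}$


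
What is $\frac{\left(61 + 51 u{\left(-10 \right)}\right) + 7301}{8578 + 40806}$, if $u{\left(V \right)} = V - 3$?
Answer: $\frac{6699}{49384} \approx 0.13565$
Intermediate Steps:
$u{\left(V \right)} = -3 + V$ ($u{\left(V \right)} = V - 3 = -3 + V$)
$\frac{\left(61 + 51 u{\left(-10 \right)}\right) + 7301}{8578 + 40806} = \frac{\left(61 + 51 \left(-3 - 10\right)\right) + 7301}{8578 + 40806} = \frac{\left(61 + 51 \left(-13\right)\right) + 7301}{49384} = \left(\left(61 - 663\right) + 7301\right) \frac{1}{49384} = \left(-602 + 7301\right) \frac{1}{49384} = 6699 \cdot \frac{1}{49384} = \frac{6699}{49384}$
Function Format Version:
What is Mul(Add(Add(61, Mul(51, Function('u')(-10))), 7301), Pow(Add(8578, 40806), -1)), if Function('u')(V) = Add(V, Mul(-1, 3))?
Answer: Rational(6699, 49384) ≈ 0.13565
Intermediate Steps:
Function('u')(V) = Add(-3, V) (Function('u')(V) = Add(V, -3) = Add(-3, V))
Mul(Add(Add(61, Mul(51, Function('u')(-10))), 7301), Pow(Add(8578, 40806), -1)) = Mul(Add(Add(61, Mul(51, Add(-3, -10))), 7301), Pow(Add(8578, 40806), -1)) = Mul(Add(Add(61, Mul(51, -13)), 7301), Pow(49384, -1)) = Mul(Add(Add(61, -663), 7301), Rational(1, 49384)) = Mul(Add(-602, 7301), Rational(1, 49384)) = Mul(6699, Rational(1, 49384)) = Rational(6699, 49384)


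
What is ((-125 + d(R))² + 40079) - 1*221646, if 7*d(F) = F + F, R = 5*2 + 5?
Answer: -8182758/49 ≈ -1.6700e+5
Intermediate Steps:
R = 15 (R = 10 + 5 = 15)
d(F) = 2*F/7 (d(F) = (F + F)/7 = (2*F)/7 = 2*F/7)
((-125 + d(R))² + 40079) - 1*221646 = ((-125 + (2/7)*15)² + 40079) - 1*221646 = ((-125 + 30/7)² + 40079) - 221646 = ((-845/7)² + 40079) - 221646 = (714025/49 + 40079) - 221646 = 2677896/49 - 221646 = -8182758/49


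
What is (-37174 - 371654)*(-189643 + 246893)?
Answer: -23405403000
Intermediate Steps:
(-37174 - 371654)*(-189643 + 246893) = -408828*57250 = -23405403000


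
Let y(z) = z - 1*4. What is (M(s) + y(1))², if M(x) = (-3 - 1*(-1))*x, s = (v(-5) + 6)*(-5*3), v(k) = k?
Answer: 729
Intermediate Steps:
y(z) = -4 + z (y(z) = z - 4 = -4 + z)
s = -15 (s = (-5 + 6)*(-5*3) = 1*(-15) = -15)
M(x) = -2*x (M(x) = (-3 + 1)*x = -2*x)
(M(s) + y(1))² = (-2*(-15) + (-4 + 1))² = (30 - 3)² = 27² = 729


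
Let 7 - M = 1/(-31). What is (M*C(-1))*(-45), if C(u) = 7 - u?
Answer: -78480/31 ≈ -2531.6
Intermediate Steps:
M = 218/31 (M = 7 - 1/(-31) = 7 - 1*(-1/31) = 7 + 1/31 = 218/31 ≈ 7.0323)
(M*C(-1))*(-45) = (218*(7 - 1*(-1))/31)*(-45) = (218*(7 + 1)/31)*(-45) = ((218/31)*8)*(-45) = (1744/31)*(-45) = -78480/31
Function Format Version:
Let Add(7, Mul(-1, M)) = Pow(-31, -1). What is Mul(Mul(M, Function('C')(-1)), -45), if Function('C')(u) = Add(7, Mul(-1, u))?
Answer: Rational(-78480, 31) ≈ -2531.6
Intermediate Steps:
M = Rational(218, 31) (M = Add(7, Mul(-1, Pow(-31, -1))) = Add(7, Mul(-1, Rational(-1, 31))) = Add(7, Rational(1, 31)) = Rational(218, 31) ≈ 7.0323)
Mul(Mul(M, Function('C')(-1)), -45) = Mul(Mul(Rational(218, 31), Add(7, Mul(-1, -1))), -45) = Mul(Mul(Rational(218, 31), Add(7, 1)), -45) = Mul(Mul(Rational(218, 31), 8), -45) = Mul(Rational(1744, 31), -45) = Rational(-78480, 31)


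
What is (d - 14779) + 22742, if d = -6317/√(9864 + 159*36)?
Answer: 7963 - 6317*√433/2598 ≈ 7912.4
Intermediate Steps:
d = -6317*√433/2598 (d = -6317/√(9864 + 5724) = -6317*√433/2598 ≈ -50.596)
(d - 14779) + 22742 = (-6317*√433/2598 - 14779) + 22742 = (-14779 - 6317*√433/2598) + 22742 = 7963 - 6317*√433/2598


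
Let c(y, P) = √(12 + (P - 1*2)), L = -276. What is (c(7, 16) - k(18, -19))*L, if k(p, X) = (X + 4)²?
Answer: 62100 - 276*√26 ≈ 60693.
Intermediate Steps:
k(p, X) = (4 + X)²
c(y, P) = √(10 + P) (c(y, P) = √(12 + (P - 2)) = √(12 + (-2 + P)) = √(10 + P))
(c(7, 16) - k(18, -19))*L = (√(10 + 16) - (4 - 19)²)*(-276) = (√26 - 1*(-15)²)*(-276) = (√26 - 1*225)*(-276) = (√26 - 225)*(-276) = (-225 + √26)*(-276) = 62100 - 276*√26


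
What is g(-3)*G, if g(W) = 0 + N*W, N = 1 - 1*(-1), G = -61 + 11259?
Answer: -67188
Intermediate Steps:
G = 11198
N = 2 (N = 1 + 1 = 2)
g(W) = 2*W (g(W) = 0 + 2*W = 2*W)
g(-3)*G = (2*(-3))*11198 = -6*11198 = -67188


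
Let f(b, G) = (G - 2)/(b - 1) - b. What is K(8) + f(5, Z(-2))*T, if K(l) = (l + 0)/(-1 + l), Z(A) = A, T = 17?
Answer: -706/7 ≈ -100.86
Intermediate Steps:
K(l) = l/(-1 + l)
f(b, G) = -b + (-2 + G)/(-1 + b) (f(b, G) = (-2 + G)/(-1 + b) - b = -b + (-2 + G)/(-1 + b))
K(8) + f(5, Z(-2))*T = 8/(-1 + 8) + ((-2 - 2 + 5 - 1*5²)/(-1 + 5))*17 = 8/7 + ((-2 - 2 + 5 - 1*25)/4)*17 = 8*(⅐) + ((-2 - 2 + 5 - 25)/4)*17 = 8/7 + ((¼)*(-24))*17 = 8/7 - 6*17 = 8/7 - 102 = -706/7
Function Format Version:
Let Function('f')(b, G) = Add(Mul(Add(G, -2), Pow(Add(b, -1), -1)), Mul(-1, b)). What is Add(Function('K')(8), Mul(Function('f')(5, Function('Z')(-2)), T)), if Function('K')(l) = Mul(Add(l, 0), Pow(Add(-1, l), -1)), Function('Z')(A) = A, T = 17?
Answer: Rational(-706, 7) ≈ -100.86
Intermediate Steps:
Function('K')(l) = Mul(l, Pow(Add(-1, l), -1))
Function('f')(b, G) = Add(Mul(-1, b), Mul(Pow(Add(-1, b), -1), Add(-2, G))) (Function('f')(b, G) = Add(Mul(Add(-2, G), Pow(Add(-1, b), -1)), Mul(-1, b)) = Add(Mul(Pow(Add(-1, b), -1), Add(-2, G)), Mul(-1, b)) = Add(Mul(-1, b), Mul(Pow(Add(-1, b), -1), Add(-2, G))))
Add(Function('K')(8), Mul(Function('f')(5, Function('Z')(-2)), T)) = Add(Mul(8, Pow(Add(-1, 8), -1)), Mul(Mul(Pow(Add(-1, 5), -1), Add(-2, -2, 5, Mul(-1, Pow(5, 2)))), 17)) = Add(Mul(8, Pow(7, -1)), Mul(Mul(Pow(4, -1), Add(-2, -2, 5, Mul(-1, 25))), 17)) = Add(Mul(8, Rational(1, 7)), Mul(Mul(Rational(1, 4), Add(-2, -2, 5, -25)), 17)) = Add(Rational(8, 7), Mul(Mul(Rational(1, 4), -24), 17)) = Add(Rational(8, 7), Mul(-6, 17)) = Add(Rational(8, 7), -102) = Rational(-706, 7)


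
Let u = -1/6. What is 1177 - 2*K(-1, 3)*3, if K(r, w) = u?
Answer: 1178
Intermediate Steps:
u = -⅙ (u = -1*⅙ = -⅙ ≈ -0.16667)
K(r, w) = -⅙
1177 - 2*K(-1, 3)*3 = 1177 - 2*(-⅙)*3 = 1177 + (⅓)*3 = 1177 + 1 = 1178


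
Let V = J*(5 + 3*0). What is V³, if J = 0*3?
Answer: 0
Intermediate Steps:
J = 0
V = 0 (V = 0*(5 + 3*0) = 0*(5 + 0) = 0*5 = 0)
V³ = 0³ = 0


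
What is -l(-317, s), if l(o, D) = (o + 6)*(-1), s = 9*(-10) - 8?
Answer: -311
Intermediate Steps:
s = -98 (s = -90 - 8 = -98)
l(o, D) = -6 - o (l(o, D) = (6 + o)*(-1) = -6 - o)
-l(-317, s) = -(-6 - 1*(-317)) = -(-6 + 317) = -1*311 = -311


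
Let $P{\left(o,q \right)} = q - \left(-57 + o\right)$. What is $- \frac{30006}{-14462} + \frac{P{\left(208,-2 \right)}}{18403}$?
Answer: $\frac{39284838}{19010299} \approx 2.0665$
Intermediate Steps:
$P{\left(o,q \right)} = 57 + q - o$
$- \frac{30006}{-14462} + \frac{P{\left(208,-2 \right)}}{18403} = - \frac{30006}{-14462} + \frac{57 - 2 - 208}{18403} = \left(-30006\right) \left(- \frac{1}{14462}\right) + \left(57 - 2 - 208\right) \frac{1}{18403} = \frac{15003}{7231} - \frac{153}{18403} = \frac{39284838}{19010299}$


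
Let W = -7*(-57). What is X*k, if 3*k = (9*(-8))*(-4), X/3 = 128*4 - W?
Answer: 32544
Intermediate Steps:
W = 399
X = 339 (X = 3*(128*4 - 1*399) = 3*(512 - 399) = 3*113 = 339)
k = 96 (k = ((9*(-8))*(-4))/3 = (-72*(-4))/3 = (⅓)*288 = 96)
X*k = 339*96 = 32544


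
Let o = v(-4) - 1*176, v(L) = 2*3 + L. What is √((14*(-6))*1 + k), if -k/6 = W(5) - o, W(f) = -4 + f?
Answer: 9*I*√14 ≈ 33.675*I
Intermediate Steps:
v(L) = 6 + L
o = -174 (o = (6 - 4) - 1*176 = 2 - 176 = -174)
k = -1050 (k = -6*((-4 + 5) - 1*(-174)) = -6*(1 + 174) = -6*175 = -1050)
√((14*(-6))*1 + k) = √((14*(-6))*1 - 1050) = √(-84*1 - 1050) = √(-84 - 1050) = √(-1134) = 9*I*√14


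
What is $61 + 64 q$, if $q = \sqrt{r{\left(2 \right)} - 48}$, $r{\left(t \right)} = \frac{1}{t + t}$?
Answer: $61 + 32 i \sqrt{191} \approx 61.0 + 442.25 i$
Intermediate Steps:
$r{\left(t \right)} = \frac{1}{2 t}$
$q = \frac{i \sqrt{191}}{2}$ ($q = \sqrt{\frac{1}{2 \cdot 2} - 48} = \sqrt{\frac{1}{2} \cdot \frac{1}{2} - 48} = \sqrt{\frac{1}{4} - 48} = \sqrt{- \frac{191}{4}} = \frac{i \sqrt{191}}{2} \approx 6.9101 i$)
$61 + 64 q = 61 + 64 \frac{i \sqrt{191}}{2} = 61 + 32 i \sqrt{191}$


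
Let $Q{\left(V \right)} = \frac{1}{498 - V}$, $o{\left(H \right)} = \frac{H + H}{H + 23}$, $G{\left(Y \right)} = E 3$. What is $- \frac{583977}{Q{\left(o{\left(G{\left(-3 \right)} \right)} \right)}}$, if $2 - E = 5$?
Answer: $- \frac{2040999615}{7} \approx -2.9157 \cdot 10^{8}$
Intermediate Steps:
$E = -3$ ($E = 2 - 5 = -3$)
$G{\left(Y \right)} = -9$ ($G{\left(Y \right)} = \left(-3\right) 3 = -9$)
$o{\left(H \right)} = \frac{2 H}{23 + H}$
$- \frac{583977}{Q{\left(o{\left(G{\left(-3 \right)} \right)} \right)}} = - \frac{583977}{\left(-1\right) \frac{1}{-498 + 2 \left(-9\right) \frac{1}{23 - 9}}} = - \frac{583977}{\left(-1\right) \frac{1}{-498 + 2 \left(-9\right) \frac{1}{14}}} = - \frac{583977}{\left(-1\right) \frac{1}{-498 - \frac{9}{7}}} = - \frac{583977}{\left(-1\right) \frac{1}{- \frac{3495}{7}}} = - \frac{583977}{\left(-1\right) \left(- \frac{7}{3495}\right)} = - \frac{583977}{\frac{7}{3495}} = \left(-583977\right) \frac{3495}{7} = - \frac{2040999615}{7}$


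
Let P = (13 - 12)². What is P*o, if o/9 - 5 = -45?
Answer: -360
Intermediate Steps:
o = -360 (o = 45 + 9*(-45) = 45 - 405 = -360)
P = 1 (P = 1² = 1)
P*o = 1*(-360) = -360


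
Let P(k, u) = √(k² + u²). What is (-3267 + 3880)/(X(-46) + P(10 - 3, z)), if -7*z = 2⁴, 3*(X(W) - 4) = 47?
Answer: 5316549/146656 - 38619*√2657/146656 ≈ 22.678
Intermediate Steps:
X(W) = 59/3 (X(W) = 4 + (⅓)*47 = 4 + 47/3 = 59/3)
z = -16/7 (z = -⅐*2⁴ = -⅐*16 = -16/7 ≈ -2.2857)
(-3267 + 3880)/(X(-46) + P(10 - 3, z)) = (-3267 + 3880)/(59/3 + √((10 - 3)² + (-16/7)²)) = 613/(59/3 + √(7² + 256/49)) = 613/(59/3 + √(49 + 256/49)) = 613/(59/3 + √(2657/49)) = 613/(59/3 + √2657/7)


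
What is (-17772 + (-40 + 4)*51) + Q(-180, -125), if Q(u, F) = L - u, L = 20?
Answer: -19408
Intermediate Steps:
Q(u, F) = 20 - u
(-17772 + (-40 + 4)*51) + Q(-180, -125) = (-17772 + (-40 + 4)*51) + (20 - 1*(-180)) = (-17772 - 36*51) + (20 + 180) = (-17772 - 1836) + 200 = -19608 + 200 = -19408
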